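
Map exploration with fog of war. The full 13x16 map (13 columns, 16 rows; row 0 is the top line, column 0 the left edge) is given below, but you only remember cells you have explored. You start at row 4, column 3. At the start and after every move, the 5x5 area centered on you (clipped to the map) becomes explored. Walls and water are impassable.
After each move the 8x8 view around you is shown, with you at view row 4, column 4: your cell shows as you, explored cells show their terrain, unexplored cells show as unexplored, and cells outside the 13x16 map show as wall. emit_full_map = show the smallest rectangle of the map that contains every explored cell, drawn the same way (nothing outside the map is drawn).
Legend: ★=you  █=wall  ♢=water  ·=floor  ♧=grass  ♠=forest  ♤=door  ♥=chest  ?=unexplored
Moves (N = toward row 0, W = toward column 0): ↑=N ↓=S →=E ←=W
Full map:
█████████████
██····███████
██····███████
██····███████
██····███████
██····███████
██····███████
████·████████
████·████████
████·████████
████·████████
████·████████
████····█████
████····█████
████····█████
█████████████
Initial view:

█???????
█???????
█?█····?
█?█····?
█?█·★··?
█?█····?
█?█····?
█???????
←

██??????
██??????
████····
████····
████★···
████····
████····
██??????

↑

████████
██??????
████···?
████····
████★···
████····
████····
████····

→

████████
█???????
███····?
███····?
███·★··?
███····?
███····?
███····?

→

████████
????????
██····█?
██····█?
██··★·█?
██····█?
██····█?
██····??

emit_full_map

██····█
██····█
██··★·█
██····█
██····█
██····?

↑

████████
████████
??█████?
██····█?
██··★·█?
██····█?
██····█?
██····█?

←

████████
████████
█?██████
███····█
███·★··█
███····█
███····█
███····█

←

████████
████████
████████
████····
████★···
████····
████····
████····

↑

████████
████████
████████
████████
████★···
████····
████····
████····

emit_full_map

███████
██★···█
██····█
██····█
██····█
██····█
██····?

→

████████
████████
████████
████████
███·★··█
███····█
███····█
███····█

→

████████
████████
████████
███████?
██··★·█?
██····█?
██····█?
██····█?

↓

████████
████████
███████?
██····█?
██··★·█?
██····█?
██····█?
██····█?

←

████████
████████
████████
███····█
███·★··█
███····█
███····█
███····█

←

████████
████████
████████
████····
████★···
████····
████····
████····

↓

████████
████████
████····
████····
████★···
████····
████····
████····

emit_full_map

███████
██····█
██····█
██★···█
██····█
██····█
██····?

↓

████████
████····
████····
████····
████★···
████····
████····
██??????

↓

████····
████····
████····
████····
████★···
████····
██████·?
██??????

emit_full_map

███████
██····█
██····█
██····█
██····█
██★···█
██····?
████·??


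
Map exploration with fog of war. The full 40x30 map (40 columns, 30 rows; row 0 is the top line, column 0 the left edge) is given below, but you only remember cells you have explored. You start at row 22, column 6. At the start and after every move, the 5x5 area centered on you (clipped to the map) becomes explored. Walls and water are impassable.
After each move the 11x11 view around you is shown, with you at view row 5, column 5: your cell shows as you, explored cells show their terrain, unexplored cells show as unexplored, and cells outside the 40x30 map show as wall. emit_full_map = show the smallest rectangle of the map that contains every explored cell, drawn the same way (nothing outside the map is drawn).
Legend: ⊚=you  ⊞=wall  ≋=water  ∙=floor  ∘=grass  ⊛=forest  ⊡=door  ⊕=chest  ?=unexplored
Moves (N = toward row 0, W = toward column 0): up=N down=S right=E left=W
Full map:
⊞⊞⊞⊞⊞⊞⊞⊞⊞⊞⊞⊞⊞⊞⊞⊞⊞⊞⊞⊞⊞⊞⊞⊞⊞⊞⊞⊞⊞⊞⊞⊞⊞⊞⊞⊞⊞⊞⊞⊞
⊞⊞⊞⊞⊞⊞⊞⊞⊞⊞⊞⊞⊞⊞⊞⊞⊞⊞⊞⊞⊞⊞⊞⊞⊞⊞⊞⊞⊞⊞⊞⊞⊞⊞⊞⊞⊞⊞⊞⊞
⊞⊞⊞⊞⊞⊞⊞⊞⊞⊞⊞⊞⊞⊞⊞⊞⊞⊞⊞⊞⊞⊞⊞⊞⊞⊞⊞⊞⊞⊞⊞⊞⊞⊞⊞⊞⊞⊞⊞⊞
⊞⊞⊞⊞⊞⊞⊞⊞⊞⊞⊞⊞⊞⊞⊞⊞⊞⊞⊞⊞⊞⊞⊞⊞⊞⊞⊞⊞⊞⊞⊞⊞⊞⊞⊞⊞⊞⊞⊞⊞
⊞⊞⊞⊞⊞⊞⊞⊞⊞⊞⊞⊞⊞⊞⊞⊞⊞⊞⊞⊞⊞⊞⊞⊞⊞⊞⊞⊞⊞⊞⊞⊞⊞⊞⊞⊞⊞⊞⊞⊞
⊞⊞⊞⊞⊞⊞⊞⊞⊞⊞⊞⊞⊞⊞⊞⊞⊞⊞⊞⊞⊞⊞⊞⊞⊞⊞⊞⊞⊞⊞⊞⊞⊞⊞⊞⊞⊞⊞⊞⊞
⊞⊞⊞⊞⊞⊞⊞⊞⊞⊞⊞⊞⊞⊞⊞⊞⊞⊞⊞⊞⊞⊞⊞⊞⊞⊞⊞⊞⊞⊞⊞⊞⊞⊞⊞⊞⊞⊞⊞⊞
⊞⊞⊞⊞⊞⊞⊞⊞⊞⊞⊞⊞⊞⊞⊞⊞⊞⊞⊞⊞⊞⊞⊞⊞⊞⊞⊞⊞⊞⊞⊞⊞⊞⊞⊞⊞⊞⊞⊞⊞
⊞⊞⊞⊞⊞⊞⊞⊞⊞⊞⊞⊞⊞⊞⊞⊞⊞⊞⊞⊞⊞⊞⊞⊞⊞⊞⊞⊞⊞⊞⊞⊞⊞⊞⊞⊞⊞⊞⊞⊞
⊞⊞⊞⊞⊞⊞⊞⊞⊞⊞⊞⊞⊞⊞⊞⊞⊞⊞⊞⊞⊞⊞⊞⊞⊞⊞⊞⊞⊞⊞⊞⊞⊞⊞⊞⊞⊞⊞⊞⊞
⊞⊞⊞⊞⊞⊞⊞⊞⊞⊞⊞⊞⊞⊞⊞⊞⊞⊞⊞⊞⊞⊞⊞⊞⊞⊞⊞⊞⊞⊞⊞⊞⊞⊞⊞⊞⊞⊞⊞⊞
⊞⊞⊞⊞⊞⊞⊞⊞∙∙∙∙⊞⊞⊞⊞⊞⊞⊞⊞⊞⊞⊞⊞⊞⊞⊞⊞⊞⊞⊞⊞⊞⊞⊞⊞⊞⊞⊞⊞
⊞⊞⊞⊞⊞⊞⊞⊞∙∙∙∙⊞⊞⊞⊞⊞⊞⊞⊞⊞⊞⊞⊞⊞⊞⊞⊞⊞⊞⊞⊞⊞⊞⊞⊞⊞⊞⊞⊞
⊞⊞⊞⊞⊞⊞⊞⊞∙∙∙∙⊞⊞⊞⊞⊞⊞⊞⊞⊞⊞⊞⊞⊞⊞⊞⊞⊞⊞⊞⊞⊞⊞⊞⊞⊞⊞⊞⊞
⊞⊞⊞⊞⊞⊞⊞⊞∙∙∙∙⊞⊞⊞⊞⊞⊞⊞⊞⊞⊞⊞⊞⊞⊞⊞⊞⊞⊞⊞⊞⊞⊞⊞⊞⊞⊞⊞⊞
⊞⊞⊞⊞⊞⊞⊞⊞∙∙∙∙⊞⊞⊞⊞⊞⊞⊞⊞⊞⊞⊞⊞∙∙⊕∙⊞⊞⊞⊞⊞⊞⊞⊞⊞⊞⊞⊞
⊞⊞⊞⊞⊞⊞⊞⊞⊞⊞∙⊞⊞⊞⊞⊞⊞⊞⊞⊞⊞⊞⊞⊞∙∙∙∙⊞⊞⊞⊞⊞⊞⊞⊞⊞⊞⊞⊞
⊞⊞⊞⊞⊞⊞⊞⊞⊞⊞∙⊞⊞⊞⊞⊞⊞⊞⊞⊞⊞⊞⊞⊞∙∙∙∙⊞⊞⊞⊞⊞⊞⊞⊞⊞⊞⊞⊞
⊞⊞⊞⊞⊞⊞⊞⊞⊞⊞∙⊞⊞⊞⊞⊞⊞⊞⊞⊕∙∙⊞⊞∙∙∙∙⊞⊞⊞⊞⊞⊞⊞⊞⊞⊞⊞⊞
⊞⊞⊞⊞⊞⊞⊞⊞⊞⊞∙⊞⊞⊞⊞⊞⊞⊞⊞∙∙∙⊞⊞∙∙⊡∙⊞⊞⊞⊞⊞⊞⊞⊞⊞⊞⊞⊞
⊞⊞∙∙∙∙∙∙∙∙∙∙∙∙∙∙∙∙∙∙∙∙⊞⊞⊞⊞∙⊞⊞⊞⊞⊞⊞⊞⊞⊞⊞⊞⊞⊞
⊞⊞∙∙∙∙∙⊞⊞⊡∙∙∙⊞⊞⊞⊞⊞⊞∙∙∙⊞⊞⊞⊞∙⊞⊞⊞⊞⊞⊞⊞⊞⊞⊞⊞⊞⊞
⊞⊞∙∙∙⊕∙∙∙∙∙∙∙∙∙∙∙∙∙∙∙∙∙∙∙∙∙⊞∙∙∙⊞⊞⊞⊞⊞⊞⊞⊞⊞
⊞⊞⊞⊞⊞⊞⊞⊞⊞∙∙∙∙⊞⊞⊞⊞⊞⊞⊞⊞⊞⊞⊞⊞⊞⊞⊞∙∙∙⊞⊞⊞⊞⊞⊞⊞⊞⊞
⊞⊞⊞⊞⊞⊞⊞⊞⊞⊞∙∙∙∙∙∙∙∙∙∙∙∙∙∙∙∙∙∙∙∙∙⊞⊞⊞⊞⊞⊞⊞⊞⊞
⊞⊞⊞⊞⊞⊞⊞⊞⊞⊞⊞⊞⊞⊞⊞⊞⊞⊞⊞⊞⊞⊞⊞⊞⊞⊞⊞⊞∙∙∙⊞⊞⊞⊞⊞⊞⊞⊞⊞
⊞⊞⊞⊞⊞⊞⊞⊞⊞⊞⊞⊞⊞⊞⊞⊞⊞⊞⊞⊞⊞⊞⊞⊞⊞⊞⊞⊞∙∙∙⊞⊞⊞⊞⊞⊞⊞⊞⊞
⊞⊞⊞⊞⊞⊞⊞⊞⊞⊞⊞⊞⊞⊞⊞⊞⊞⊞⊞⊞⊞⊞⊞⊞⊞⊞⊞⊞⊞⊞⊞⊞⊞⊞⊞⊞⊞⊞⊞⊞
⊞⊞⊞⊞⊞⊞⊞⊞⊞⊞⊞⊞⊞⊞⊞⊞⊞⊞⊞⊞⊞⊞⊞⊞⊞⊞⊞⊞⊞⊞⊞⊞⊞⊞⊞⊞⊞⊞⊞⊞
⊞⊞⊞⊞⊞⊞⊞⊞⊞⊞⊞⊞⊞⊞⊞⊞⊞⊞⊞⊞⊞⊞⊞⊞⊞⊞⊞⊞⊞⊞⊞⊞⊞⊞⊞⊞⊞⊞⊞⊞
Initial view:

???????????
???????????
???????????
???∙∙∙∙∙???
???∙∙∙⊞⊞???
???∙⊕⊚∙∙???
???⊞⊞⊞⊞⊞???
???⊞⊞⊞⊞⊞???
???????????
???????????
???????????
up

???????????
???????????
???????????
???⊞⊞⊞⊞⊞???
???∙∙∙∙∙???
???∙∙⊚⊞⊞???
???∙⊕∙∙∙???
???⊞⊞⊞⊞⊞???
???⊞⊞⊞⊞⊞???
???????????
???????????

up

???????????
???????????
???????????
???⊞⊞⊞⊞⊞???
???⊞⊞⊞⊞⊞???
???∙∙⊚∙∙???
???∙∙∙⊞⊞???
???∙⊕∙∙∙???
???⊞⊞⊞⊞⊞???
???⊞⊞⊞⊞⊞???
???????????

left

???????????
???????????
???????????
???⊞⊞⊞⊞⊞⊞??
???⊞⊞⊞⊞⊞⊞??
???∙∙⊚∙∙∙??
???∙∙∙∙⊞⊞??
???∙∙⊕∙∙∙??
????⊞⊞⊞⊞⊞??
????⊞⊞⊞⊞⊞??
???????????

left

⊞??????????
⊞??????????
⊞??????????
⊞??⊞⊞⊞⊞⊞⊞⊞?
⊞??⊞⊞⊞⊞⊞⊞⊞?
⊞??∙∙⊚∙∙∙∙?
⊞??∙∙∙∙∙⊞⊞?
⊞??∙∙∙⊕∙∙∙?
⊞????⊞⊞⊞⊞⊞?
⊞????⊞⊞⊞⊞⊞?
⊞??????????

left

⊞⊞?????????
⊞⊞?????????
⊞⊞?????????
⊞⊞?⊞⊞⊞⊞⊞⊞⊞⊞
⊞⊞?⊞⊞⊞⊞⊞⊞⊞⊞
⊞⊞?⊞∙⊚∙∙∙∙∙
⊞⊞?⊞∙∙∙∙∙⊞⊞
⊞⊞?⊞∙∙∙⊕∙∙∙
⊞⊞????⊞⊞⊞⊞⊞
⊞⊞????⊞⊞⊞⊞⊞
⊞⊞?????????

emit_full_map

⊞⊞⊞⊞⊞⊞⊞⊞
⊞⊞⊞⊞⊞⊞⊞⊞
⊞∙⊚∙∙∙∙∙
⊞∙∙∙∙∙⊞⊞
⊞∙∙∙⊕∙∙∙
???⊞⊞⊞⊞⊞
???⊞⊞⊞⊞⊞

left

⊞⊞⊞????????
⊞⊞⊞????????
⊞⊞⊞????????
⊞⊞⊞⊞⊞⊞⊞⊞⊞⊞⊞
⊞⊞⊞⊞⊞⊞⊞⊞⊞⊞⊞
⊞⊞⊞⊞⊞⊚∙∙∙∙∙
⊞⊞⊞⊞⊞∙∙∙∙∙⊞
⊞⊞⊞⊞⊞∙∙∙⊕∙∙
⊞⊞⊞????⊞⊞⊞⊞
⊞⊞⊞????⊞⊞⊞⊞
⊞⊞⊞????????

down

⊞⊞⊞????????
⊞⊞⊞????????
⊞⊞⊞⊞⊞⊞⊞⊞⊞⊞⊞
⊞⊞⊞⊞⊞⊞⊞⊞⊞⊞⊞
⊞⊞⊞⊞⊞∙∙∙∙∙∙
⊞⊞⊞⊞⊞⊚∙∙∙∙⊞
⊞⊞⊞⊞⊞∙∙∙⊕∙∙
⊞⊞⊞⊞⊞⊞⊞⊞⊞⊞⊞
⊞⊞⊞????⊞⊞⊞⊞
⊞⊞⊞????????
⊞⊞⊞????????

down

⊞⊞⊞????????
⊞⊞⊞⊞⊞⊞⊞⊞⊞⊞⊞
⊞⊞⊞⊞⊞⊞⊞⊞⊞⊞⊞
⊞⊞⊞⊞⊞∙∙∙∙∙∙
⊞⊞⊞⊞⊞∙∙∙∙∙⊞
⊞⊞⊞⊞⊞⊚∙∙⊕∙∙
⊞⊞⊞⊞⊞⊞⊞⊞⊞⊞⊞
⊞⊞⊞⊞⊞⊞⊞⊞⊞⊞⊞
⊞⊞⊞????????
⊞⊞⊞????????
⊞⊞⊞????????

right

⊞⊞?????????
⊞⊞⊞⊞⊞⊞⊞⊞⊞⊞⊞
⊞⊞⊞⊞⊞⊞⊞⊞⊞⊞⊞
⊞⊞⊞⊞∙∙∙∙∙∙∙
⊞⊞⊞⊞∙∙∙∙∙⊞⊞
⊞⊞⊞⊞∙⊚∙⊕∙∙∙
⊞⊞⊞⊞⊞⊞⊞⊞⊞⊞⊞
⊞⊞⊞⊞⊞⊞⊞⊞⊞⊞⊞
⊞⊞?????????
⊞⊞?????????
⊞⊞?????????

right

⊞??????????
⊞⊞⊞⊞⊞⊞⊞⊞⊞⊞?
⊞⊞⊞⊞⊞⊞⊞⊞⊞⊞?
⊞⊞⊞∙∙∙∙∙∙∙?
⊞⊞⊞∙∙∙∙∙⊞⊞?
⊞⊞⊞∙∙⊚⊕∙∙∙?
⊞⊞⊞⊞⊞⊞⊞⊞⊞⊞?
⊞⊞⊞⊞⊞⊞⊞⊞⊞⊞?
⊞??????????
⊞??????????
⊞??????????

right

???????????
⊞⊞⊞⊞⊞⊞⊞⊞⊞??
⊞⊞⊞⊞⊞⊞⊞⊞⊞??
⊞⊞∙∙∙∙∙∙∙??
⊞⊞∙∙∙∙∙⊞⊞??
⊞⊞∙∙∙⊚∙∙∙??
⊞⊞⊞⊞⊞⊞⊞⊞⊞??
⊞⊞⊞⊞⊞⊞⊞⊞⊞??
???????????
???????????
???????????

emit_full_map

⊞⊞⊞⊞⊞⊞⊞⊞⊞
⊞⊞⊞⊞⊞⊞⊞⊞⊞
⊞⊞∙∙∙∙∙∙∙
⊞⊞∙∙∙∙∙⊞⊞
⊞⊞∙∙∙⊚∙∙∙
⊞⊞⊞⊞⊞⊞⊞⊞⊞
⊞⊞⊞⊞⊞⊞⊞⊞⊞

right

???????????
⊞⊞⊞⊞⊞⊞⊞⊞???
⊞⊞⊞⊞⊞⊞⊞⊞???
⊞∙∙∙∙∙∙∙???
⊞∙∙∙∙∙⊞⊞???
⊞∙∙∙⊕⊚∙∙???
⊞⊞⊞⊞⊞⊞⊞⊞???
⊞⊞⊞⊞⊞⊞⊞⊞???
???????????
???????????
???????????

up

???????????
???????????
⊞⊞⊞⊞⊞⊞⊞⊞???
⊞⊞⊞⊞⊞⊞⊞⊞???
⊞∙∙∙∙∙∙∙???
⊞∙∙∙∙⊚⊞⊞???
⊞∙∙∙⊕∙∙∙???
⊞⊞⊞⊞⊞⊞⊞⊞???
⊞⊞⊞⊞⊞⊞⊞⊞???
???????????
???????????

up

???????????
???????????
???????????
⊞⊞⊞⊞⊞⊞⊞⊞???
⊞⊞⊞⊞⊞⊞⊞⊞???
⊞∙∙∙∙⊚∙∙???
⊞∙∙∙∙∙⊞⊞???
⊞∙∙∙⊕∙∙∙???
⊞⊞⊞⊞⊞⊞⊞⊞???
⊞⊞⊞⊞⊞⊞⊞⊞???
???????????

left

???????????
???????????
???????????
⊞⊞⊞⊞⊞⊞⊞⊞⊞??
⊞⊞⊞⊞⊞⊞⊞⊞⊞??
⊞⊞∙∙∙⊚∙∙∙??
⊞⊞∙∙∙∙∙⊞⊞??
⊞⊞∙∙∙⊕∙∙∙??
⊞⊞⊞⊞⊞⊞⊞⊞⊞??
⊞⊞⊞⊞⊞⊞⊞⊞⊞??
???????????

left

⊞??????????
⊞??????????
⊞??????????
⊞⊞⊞⊞⊞⊞⊞⊞⊞⊞?
⊞⊞⊞⊞⊞⊞⊞⊞⊞⊞?
⊞⊞⊞∙∙⊚∙∙∙∙?
⊞⊞⊞∙∙∙∙∙⊞⊞?
⊞⊞⊞∙∙∙⊕∙∙∙?
⊞⊞⊞⊞⊞⊞⊞⊞⊞⊞?
⊞⊞⊞⊞⊞⊞⊞⊞⊞⊞?
⊞??????????

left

⊞⊞?????????
⊞⊞?????????
⊞⊞?????????
⊞⊞⊞⊞⊞⊞⊞⊞⊞⊞⊞
⊞⊞⊞⊞⊞⊞⊞⊞⊞⊞⊞
⊞⊞⊞⊞∙⊚∙∙∙∙∙
⊞⊞⊞⊞∙∙∙∙∙⊞⊞
⊞⊞⊞⊞∙∙∙⊕∙∙∙
⊞⊞⊞⊞⊞⊞⊞⊞⊞⊞⊞
⊞⊞⊞⊞⊞⊞⊞⊞⊞⊞⊞
⊞⊞?????????

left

⊞⊞⊞????????
⊞⊞⊞????????
⊞⊞⊞????????
⊞⊞⊞⊞⊞⊞⊞⊞⊞⊞⊞
⊞⊞⊞⊞⊞⊞⊞⊞⊞⊞⊞
⊞⊞⊞⊞⊞⊚∙∙∙∙∙
⊞⊞⊞⊞⊞∙∙∙∙∙⊞
⊞⊞⊞⊞⊞∙∙∙⊕∙∙
⊞⊞⊞⊞⊞⊞⊞⊞⊞⊞⊞
⊞⊞⊞⊞⊞⊞⊞⊞⊞⊞⊞
⊞⊞⊞????????

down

⊞⊞⊞????????
⊞⊞⊞????????
⊞⊞⊞⊞⊞⊞⊞⊞⊞⊞⊞
⊞⊞⊞⊞⊞⊞⊞⊞⊞⊞⊞
⊞⊞⊞⊞⊞∙∙∙∙∙∙
⊞⊞⊞⊞⊞⊚∙∙∙∙⊞
⊞⊞⊞⊞⊞∙∙∙⊕∙∙
⊞⊞⊞⊞⊞⊞⊞⊞⊞⊞⊞
⊞⊞⊞⊞⊞⊞⊞⊞⊞⊞⊞
⊞⊞⊞????????
⊞⊞⊞????????

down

⊞⊞⊞????????
⊞⊞⊞⊞⊞⊞⊞⊞⊞⊞⊞
⊞⊞⊞⊞⊞⊞⊞⊞⊞⊞⊞
⊞⊞⊞⊞⊞∙∙∙∙∙∙
⊞⊞⊞⊞⊞∙∙∙∙∙⊞
⊞⊞⊞⊞⊞⊚∙∙⊕∙∙
⊞⊞⊞⊞⊞⊞⊞⊞⊞⊞⊞
⊞⊞⊞⊞⊞⊞⊞⊞⊞⊞⊞
⊞⊞⊞????????
⊞⊞⊞????????
⊞⊞⊞????????

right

⊞⊞?????????
⊞⊞⊞⊞⊞⊞⊞⊞⊞⊞⊞
⊞⊞⊞⊞⊞⊞⊞⊞⊞⊞⊞
⊞⊞⊞⊞∙∙∙∙∙∙∙
⊞⊞⊞⊞∙∙∙∙∙⊞⊞
⊞⊞⊞⊞∙⊚∙⊕∙∙∙
⊞⊞⊞⊞⊞⊞⊞⊞⊞⊞⊞
⊞⊞⊞⊞⊞⊞⊞⊞⊞⊞⊞
⊞⊞?????????
⊞⊞?????????
⊞⊞?????????

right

⊞??????????
⊞⊞⊞⊞⊞⊞⊞⊞⊞⊞?
⊞⊞⊞⊞⊞⊞⊞⊞⊞⊞?
⊞⊞⊞∙∙∙∙∙∙∙?
⊞⊞⊞∙∙∙∙∙⊞⊞?
⊞⊞⊞∙∙⊚⊕∙∙∙?
⊞⊞⊞⊞⊞⊞⊞⊞⊞⊞?
⊞⊞⊞⊞⊞⊞⊞⊞⊞⊞?
⊞??????????
⊞??????????
⊞??????????

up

⊞??????????
⊞??????????
⊞⊞⊞⊞⊞⊞⊞⊞⊞⊞?
⊞⊞⊞⊞⊞⊞⊞⊞⊞⊞?
⊞⊞⊞∙∙∙∙∙∙∙?
⊞⊞⊞∙∙⊚∙∙⊞⊞?
⊞⊞⊞∙∙∙⊕∙∙∙?
⊞⊞⊞⊞⊞⊞⊞⊞⊞⊞?
⊞⊞⊞⊞⊞⊞⊞⊞⊞⊞?
⊞??????????
⊞??????????

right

???????????
???????????
⊞⊞⊞⊞⊞⊞⊞⊞⊞??
⊞⊞⊞⊞⊞⊞⊞⊞⊞??
⊞⊞∙∙∙∙∙∙∙??
⊞⊞∙∙∙⊚∙⊞⊞??
⊞⊞∙∙∙⊕∙∙∙??
⊞⊞⊞⊞⊞⊞⊞⊞⊞??
⊞⊞⊞⊞⊞⊞⊞⊞⊞??
???????????
???????????

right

???????????
???????????
⊞⊞⊞⊞⊞⊞⊞⊞???
⊞⊞⊞⊞⊞⊞⊞⊞???
⊞∙∙∙∙∙∙∙???
⊞∙∙∙∙⊚⊞⊞???
⊞∙∙∙⊕∙∙∙???
⊞⊞⊞⊞⊞⊞⊞⊞???
⊞⊞⊞⊞⊞⊞⊞⊞???
???????????
???????????

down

???????????
⊞⊞⊞⊞⊞⊞⊞⊞???
⊞⊞⊞⊞⊞⊞⊞⊞???
⊞∙∙∙∙∙∙∙???
⊞∙∙∙∙∙⊞⊞???
⊞∙∙∙⊕⊚∙∙???
⊞⊞⊞⊞⊞⊞⊞⊞???
⊞⊞⊞⊞⊞⊞⊞⊞???
???????????
???????????
???????????

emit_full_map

⊞⊞⊞⊞⊞⊞⊞⊞⊞
⊞⊞⊞⊞⊞⊞⊞⊞⊞
⊞⊞∙∙∙∙∙∙∙
⊞⊞∙∙∙∙∙⊞⊞
⊞⊞∙∙∙⊕⊚∙∙
⊞⊞⊞⊞⊞⊞⊞⊞⊞
⊞⊞⊞⊞⊞⊞⊞⊞⊞


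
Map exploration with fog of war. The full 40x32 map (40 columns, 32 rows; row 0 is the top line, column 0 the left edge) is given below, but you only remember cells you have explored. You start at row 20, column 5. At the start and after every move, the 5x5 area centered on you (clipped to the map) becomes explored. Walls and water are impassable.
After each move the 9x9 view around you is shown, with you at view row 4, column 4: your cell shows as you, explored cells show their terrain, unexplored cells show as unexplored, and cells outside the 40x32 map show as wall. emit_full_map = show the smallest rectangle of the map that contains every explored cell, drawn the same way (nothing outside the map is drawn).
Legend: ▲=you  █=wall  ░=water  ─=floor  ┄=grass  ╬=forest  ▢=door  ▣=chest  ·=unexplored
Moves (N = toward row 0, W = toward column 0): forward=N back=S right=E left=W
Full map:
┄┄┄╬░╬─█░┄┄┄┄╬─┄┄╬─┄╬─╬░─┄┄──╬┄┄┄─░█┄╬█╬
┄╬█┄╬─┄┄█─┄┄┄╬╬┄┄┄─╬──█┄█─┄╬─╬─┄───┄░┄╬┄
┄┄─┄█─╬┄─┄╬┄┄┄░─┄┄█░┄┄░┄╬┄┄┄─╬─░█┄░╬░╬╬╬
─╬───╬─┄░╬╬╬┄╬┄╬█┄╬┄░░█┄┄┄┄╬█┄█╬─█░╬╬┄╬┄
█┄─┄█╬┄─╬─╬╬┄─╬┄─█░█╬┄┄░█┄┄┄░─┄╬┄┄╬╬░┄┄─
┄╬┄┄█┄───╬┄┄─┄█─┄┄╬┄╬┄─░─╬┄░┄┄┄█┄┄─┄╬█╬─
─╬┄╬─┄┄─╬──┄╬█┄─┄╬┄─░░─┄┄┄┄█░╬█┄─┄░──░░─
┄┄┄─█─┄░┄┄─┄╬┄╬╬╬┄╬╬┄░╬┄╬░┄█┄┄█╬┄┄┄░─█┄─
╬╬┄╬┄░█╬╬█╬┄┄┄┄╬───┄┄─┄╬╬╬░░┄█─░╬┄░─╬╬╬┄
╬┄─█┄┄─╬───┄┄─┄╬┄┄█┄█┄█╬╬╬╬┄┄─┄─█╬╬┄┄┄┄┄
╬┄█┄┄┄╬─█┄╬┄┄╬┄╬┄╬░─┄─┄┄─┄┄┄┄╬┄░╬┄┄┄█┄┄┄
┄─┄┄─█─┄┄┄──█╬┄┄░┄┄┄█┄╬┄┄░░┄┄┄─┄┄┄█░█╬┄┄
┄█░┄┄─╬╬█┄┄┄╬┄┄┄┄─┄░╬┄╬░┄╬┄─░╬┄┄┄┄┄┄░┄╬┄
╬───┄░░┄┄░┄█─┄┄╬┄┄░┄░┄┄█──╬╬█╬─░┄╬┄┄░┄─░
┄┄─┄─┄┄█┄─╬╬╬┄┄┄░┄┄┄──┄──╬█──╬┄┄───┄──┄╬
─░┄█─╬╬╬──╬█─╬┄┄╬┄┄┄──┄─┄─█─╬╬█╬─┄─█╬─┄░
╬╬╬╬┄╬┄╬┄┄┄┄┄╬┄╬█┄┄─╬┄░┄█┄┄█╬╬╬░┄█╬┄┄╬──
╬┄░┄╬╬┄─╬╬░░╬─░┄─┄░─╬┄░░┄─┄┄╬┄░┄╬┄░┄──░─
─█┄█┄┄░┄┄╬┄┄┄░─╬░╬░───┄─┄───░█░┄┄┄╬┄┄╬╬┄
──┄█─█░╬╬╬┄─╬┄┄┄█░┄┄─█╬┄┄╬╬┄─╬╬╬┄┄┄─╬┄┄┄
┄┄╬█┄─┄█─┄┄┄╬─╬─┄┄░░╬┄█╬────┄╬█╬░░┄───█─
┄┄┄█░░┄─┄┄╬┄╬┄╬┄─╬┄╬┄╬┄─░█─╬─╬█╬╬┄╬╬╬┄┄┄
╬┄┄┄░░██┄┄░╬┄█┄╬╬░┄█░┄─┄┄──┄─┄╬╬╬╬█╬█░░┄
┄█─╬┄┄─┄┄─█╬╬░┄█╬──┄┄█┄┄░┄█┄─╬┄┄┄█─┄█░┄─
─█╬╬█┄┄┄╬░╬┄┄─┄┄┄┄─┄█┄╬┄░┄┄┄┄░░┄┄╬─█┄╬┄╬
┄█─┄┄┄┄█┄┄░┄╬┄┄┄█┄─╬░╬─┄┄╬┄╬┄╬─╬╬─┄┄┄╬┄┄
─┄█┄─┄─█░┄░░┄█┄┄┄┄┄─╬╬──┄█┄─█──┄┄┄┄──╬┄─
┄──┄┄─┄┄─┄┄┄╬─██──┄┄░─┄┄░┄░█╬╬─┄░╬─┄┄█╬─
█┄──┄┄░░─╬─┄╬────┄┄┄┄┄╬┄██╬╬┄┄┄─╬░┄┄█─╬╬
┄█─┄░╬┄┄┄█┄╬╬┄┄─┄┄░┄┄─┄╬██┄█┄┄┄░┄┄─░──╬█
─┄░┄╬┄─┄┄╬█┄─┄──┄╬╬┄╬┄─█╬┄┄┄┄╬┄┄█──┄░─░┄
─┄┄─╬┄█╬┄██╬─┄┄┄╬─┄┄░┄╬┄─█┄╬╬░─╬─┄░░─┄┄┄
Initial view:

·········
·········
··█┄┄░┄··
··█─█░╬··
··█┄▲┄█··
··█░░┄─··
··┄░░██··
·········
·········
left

·········
·········
··┄█┄┄░┄·
··┄█─█░╬·
··╬█▲─┄█·
··┄█░░┄─·
··┄┄░░██·
·········
·········

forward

·········
·········
··░┄╬╬┄··
··┄█┄┄░┄·
··┄█▲█░╬·
··╬█┄─┄█·
··┄█░░┄─·
··┄┄░░██·
·········

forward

·········
·········
··╬╬┄╬┄··
··░┄╬╬┄··
··┄█▲┄░┄·
··┄█─█░╬·
··╬█┄─┄█·
··┄█░░┄─·
··┄┄░░██·

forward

·········
·········
··┄█─╬╬··
··╬╬┄╬┄··
··░┄▲╬┄··
··┄█┄┄░┄·
··┄█─█░╬·
··╬█┄─┄█·
··┄█░░┄─·

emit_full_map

┄█─╬╬·
╬╬┄╬┄·
░┄▲╬┄·
┄█┄┄░┄
┄█─█░╬
╬█┄─┄█
┄█░░┄─
┄┄░░██

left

█········
█········
█·░┄█─╬╬·
█·╬╬╬┄╬┄·
█·┄░▲╬╬┄·
█·█┄█┄┄░┄
█·─┄█─█░╬
█··╬█┄─┄█
█··┄█░░┄─

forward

█········
█········
█·┄─┄─┄··
█·░┄█─╬╬·
█·╬╬▲┄╬┄·
█·┄░┄╬╬┄·
█·█┄█┄┄░┄
█·─┄█─█░╬
█··╬█┄─┄█

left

██·······
██·······
██┄┄─┄─┄·
██─░┄█─╬╬
██╬╬▲╬┄╬┄
██╬┄░┄╬╬┄
██─█┄█┄┄░
██·─┄█─█░
██··╬█┄─┄

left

███······
███······
███┄┄─┄─┄
███─░┄█─╬
███╬▲╬╬┄╬
███╬┄░┄╬╬
███─█┄█┄┄
███·─┄█─█
███··╬█┄─

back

███······
███┄┄─┄─┄
███─░┄█─╬
███╬╬╬╬┄╬
███╬▲░┄╬╬
███─█┄█┄┄
███──┄█─█
███··╬█┄─
███··┄█░░

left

████·····
████┄┄─┄─
████─░┄█─
████╬╬╬╬┄
████▲┄░┄╬
████─█┄█┄
████──┄█─
████··╬█┄
████··┄█░

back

████┄┄─┄─
████─░┄█─
████╬╬╬╬┄
████╬┄░┄╬
████▲█┄█┄
████──┄█─
████┄┄╬█┄
████··┄█░
████··┄┄░

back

████─░┄█─
████╬╬╬╬┄
████╬┄░┄╬
████─█┄█┄
████▲─┄█─
████┄┄╬█┄
████┄┄┄█░
████··┄┄░
████·····

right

███─░┄█─╬
███╬╬╬╬┄╬
███╬┄░┄╬╬
███─█┄█┄┄
███─▲┄█─█
███┄┄╬█┄─
███┄┄┄█░░
███··┄┄░░
███······

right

██─░┄█─╬╬
██╬╬╬╬┄╬┄
██╬┄░┄╬╬┄
██─█┄█┄┄░
██──▲█─█░
██┄┄╬█┄─┄
██┄┄┄█░░┄
██··┄┄░░█
██·······

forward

██┄┄─┄─┄·
██─░┄█─╬╬
██╬╬╬╬┄╬┄
██╬┄░┄╬╬┄
██─█▲█┄┄░
██──┄█─█░
██┄┄╬█┄─┄
██┄┄┄█░░┄
██··┄┄░░█

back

██─░┄█─╬╬
██╬╬╬╬┄╬┄
██╬┄░┄╬╬┄
██─█┄█┄┄░
██──▲█─█░
██┄┄╬█┄─┄
██┄┄┄█░░┄
██··┄┄░░█
██·······

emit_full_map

┄┄─┄─┄··
─░┄█─╬╬·
╬╬╬╬┄╬┄·
╬┄░┄╬╬┄·
─█┄█┄┄░┄
──▲█─█░╬
┄┄╬█┄─┄█
┄┄┄█░░┄─
··┄┄░░██

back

██╬╬╬╬┄╬┄
██╬┄░┄╬╬┄
██─█┄█┄┄░
██──┄█─█░
██┄┄▲█┄─┄
██┄┄┄█░░┄
██╬┄┄┄░░█
██·······
██·······

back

██╬┄░┄╬╬┄
██─█┄█┄┄░
██──┄█─█░
██┄┄╬█┄─┄
██┄┄▲█░░┄
██╬┄┄┄░░█
██┄█─╬┄··
██·······
██·······

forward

██╬╬╬╬┄╬┄
██╬┄░┄╬╬┄
██─█┄█┄┄░
██──┄█─█░
██┄┄▲█┄─┄
██┄┄┄█░░┄
██╬┄┄┄░░█
██┄█─╬┄··
██·······

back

██╬┄░┄╬╬┄
██─█┄█┄┄░
██──┄█─█░
██┄┄╬█┄─┄
██┄┄▲█░░┄
██╬┄┄┄░░█
██┄█─╬┄··
██·······
██·······

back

██─█┄█┄┄░
██──┄█─█░
██┄┄╬█┄─┄
██┄┄┄█░░┄
██╬┄▲┄░░█
██┄█─╬┄··
██─█╬╬█··
██·······
██·······

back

██──┄█─█░
██┄┄╬█┄─┄
██┄┄┄█░░┄
██╬┄┄┄░░█
██┄█▲╬┄··
██─█╬╬█··
██┄█─┄┄··
██·······
██·······

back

██┄┄╬█┄─┄
██┄┄┄█░░┄
██╬┄┄┄░░█
██┄█─╬┄··
██─█▲╬█··
██┄█─┄┄··
██─┄█┄─··
██·······
██·······

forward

██──┄█─█░
██┄┄╬█┄─┄
██┄┄┄█░░┄
██╬┄┄┄░░█
██┄█▲╬┄··
██─█╬╬█··
██┄█─┄┄··
██─┄█┄─··
██·······

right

█──┄█─█░╬
█┄┄╬█┄─┄█
█┄┄┄█░░┄─
█╬┄┄┄░░██
█┄█─▲┄┄··
█─█╬╬█┄··
█┄█─┄┄┄··
█─┄█┄─···
█········

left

██──┄█─█░
██┄┄╬█┄─┄
██┄┄┄█░░┄
██╬┄┄┄░░█
██┄█▲╬┄┄·
██─█╬╬█┄·
██┄█─┄┄┄·
██─┄█┄─··
██·······

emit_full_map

┄┄─┄─┄··
─░┄█─╬╬·
╬╬╬╬┄╬┄·
╬┄░┄╬╬┄·
─█┄█┄┄░┄
──┄█─█░╬
┄┄╬█┄─┄█
┄┄┄█░░┄─
╬┄┄┄░░██
┄█▲╬┄┄··
─█╬╬█┄··
┄█─┄┄┄··
─┄█┄─···

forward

██─█┄█┄┄░
██──┄█─█░
██┄┄╬█┄─┄
██┄┄┄█░░┄
██╬┄▲┄░░█
██┄█─╬┄┄·
██─█╬╬█┄·
██┄█─┄┄┄·
██─┄█┄─··

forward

██╬┄░┄╬╬┄
██─█┄█┄┄░
██──┄█─█░
██┄┄╬█┄─┄
██┄┄▲█░░┄
██╬┄┄┄░░█
██┄█─╬┄┄·
██─█╬╬█┄·
██┄█─┄┄┄·

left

███╬┄░┄╬╬
███─█┄█┄┄
███──┄█─█
███┄┄╬█┄─
███┄▲┄█░░
███╬┄┄┄░░
███┄█─╬┄┄
███─█╬╬█┄
███┄█─┄┄┄

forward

███╬╬╬╬┄╬
███╬┄░┄╬╬
███─█┄█┄┄
███──┄█─█
███┄▲╬█┄─
███┄┄┄█░░
███╬┄┄┄░░
███┄█─╬┄┄
███─█╬╬█┄

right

██╬╬╬╬┄╬┄
██╬┄░┄╬╬┄
██─█┄█┄┄░
██──┄█─█░
██┄┄▲█┄─┄
██┄┄┄█░░┄
██╬┄┄┄░░█
██┄█─╬┄┄·
██─█╬╬█┄·

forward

██─░┄█─╬╬
██╬╬╬╬┄╬┄
██╬┄░┄╬╬┄
██─█┄█┄┄░
██──▲█─█░
██┄┄╬█┄─┄
██┄┄┄█░░┄
██╬┄┄┄░░█
██┄█─╬┄┄·

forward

██┄┄─┄─┄·
██─░┄█─╬╬
██╬╬╬╬┄╬┄
██╬┄░┄╬╬┄
██─█▲█┄┄░
██──┄█─█░
██┄┄╬█┄─┄
██┄┄┄█░░┄
██╬┄┄┄░░█

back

██─░┄█─╬╬
██╬╬╬╬┄╬┄
██╬┄░┄╬╬┄
██─█┄█┄┄░
██──▲█─█░
██┄┄╬█┄─┄
██┄┄┄█░░┄
██╬┄┄┄░░█
██┄█─╬┄┄·

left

███─░┄█─╬
███╬╬╬╬┄╬
███╬┄░┄╬╬
███─█┄█┄┄
███─▲┄█─█
███┄┄╬█┄─
███┄┄┄█░░
███╬┄┄┄░░
███┄█─╬┄┄

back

███╬╬╬╬┄╬
███╬┄░┄╬╬
███─█┄█┄┄
███──┄█─█
███┄▲╬█┄─
███┄┄┄█░░
███╬┄┄┄░░
███┄█─╬┄┄
███─█╬╬█┄

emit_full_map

┄┄─┄─┄··
─░┄█─╬╬·
╬╬╬╬┄╬┄·
╬┄░┄╬╬┄·
─█┄█┄┄░┄
──┄█─█░╬
┄▲╬█┄─┄█
┄┄┄█░░┄─
╬┄┄┄░░██
┄█─╬┄┄··
─█╬╬█┄··
┄█─┄┄┄··
─┄█┄─···


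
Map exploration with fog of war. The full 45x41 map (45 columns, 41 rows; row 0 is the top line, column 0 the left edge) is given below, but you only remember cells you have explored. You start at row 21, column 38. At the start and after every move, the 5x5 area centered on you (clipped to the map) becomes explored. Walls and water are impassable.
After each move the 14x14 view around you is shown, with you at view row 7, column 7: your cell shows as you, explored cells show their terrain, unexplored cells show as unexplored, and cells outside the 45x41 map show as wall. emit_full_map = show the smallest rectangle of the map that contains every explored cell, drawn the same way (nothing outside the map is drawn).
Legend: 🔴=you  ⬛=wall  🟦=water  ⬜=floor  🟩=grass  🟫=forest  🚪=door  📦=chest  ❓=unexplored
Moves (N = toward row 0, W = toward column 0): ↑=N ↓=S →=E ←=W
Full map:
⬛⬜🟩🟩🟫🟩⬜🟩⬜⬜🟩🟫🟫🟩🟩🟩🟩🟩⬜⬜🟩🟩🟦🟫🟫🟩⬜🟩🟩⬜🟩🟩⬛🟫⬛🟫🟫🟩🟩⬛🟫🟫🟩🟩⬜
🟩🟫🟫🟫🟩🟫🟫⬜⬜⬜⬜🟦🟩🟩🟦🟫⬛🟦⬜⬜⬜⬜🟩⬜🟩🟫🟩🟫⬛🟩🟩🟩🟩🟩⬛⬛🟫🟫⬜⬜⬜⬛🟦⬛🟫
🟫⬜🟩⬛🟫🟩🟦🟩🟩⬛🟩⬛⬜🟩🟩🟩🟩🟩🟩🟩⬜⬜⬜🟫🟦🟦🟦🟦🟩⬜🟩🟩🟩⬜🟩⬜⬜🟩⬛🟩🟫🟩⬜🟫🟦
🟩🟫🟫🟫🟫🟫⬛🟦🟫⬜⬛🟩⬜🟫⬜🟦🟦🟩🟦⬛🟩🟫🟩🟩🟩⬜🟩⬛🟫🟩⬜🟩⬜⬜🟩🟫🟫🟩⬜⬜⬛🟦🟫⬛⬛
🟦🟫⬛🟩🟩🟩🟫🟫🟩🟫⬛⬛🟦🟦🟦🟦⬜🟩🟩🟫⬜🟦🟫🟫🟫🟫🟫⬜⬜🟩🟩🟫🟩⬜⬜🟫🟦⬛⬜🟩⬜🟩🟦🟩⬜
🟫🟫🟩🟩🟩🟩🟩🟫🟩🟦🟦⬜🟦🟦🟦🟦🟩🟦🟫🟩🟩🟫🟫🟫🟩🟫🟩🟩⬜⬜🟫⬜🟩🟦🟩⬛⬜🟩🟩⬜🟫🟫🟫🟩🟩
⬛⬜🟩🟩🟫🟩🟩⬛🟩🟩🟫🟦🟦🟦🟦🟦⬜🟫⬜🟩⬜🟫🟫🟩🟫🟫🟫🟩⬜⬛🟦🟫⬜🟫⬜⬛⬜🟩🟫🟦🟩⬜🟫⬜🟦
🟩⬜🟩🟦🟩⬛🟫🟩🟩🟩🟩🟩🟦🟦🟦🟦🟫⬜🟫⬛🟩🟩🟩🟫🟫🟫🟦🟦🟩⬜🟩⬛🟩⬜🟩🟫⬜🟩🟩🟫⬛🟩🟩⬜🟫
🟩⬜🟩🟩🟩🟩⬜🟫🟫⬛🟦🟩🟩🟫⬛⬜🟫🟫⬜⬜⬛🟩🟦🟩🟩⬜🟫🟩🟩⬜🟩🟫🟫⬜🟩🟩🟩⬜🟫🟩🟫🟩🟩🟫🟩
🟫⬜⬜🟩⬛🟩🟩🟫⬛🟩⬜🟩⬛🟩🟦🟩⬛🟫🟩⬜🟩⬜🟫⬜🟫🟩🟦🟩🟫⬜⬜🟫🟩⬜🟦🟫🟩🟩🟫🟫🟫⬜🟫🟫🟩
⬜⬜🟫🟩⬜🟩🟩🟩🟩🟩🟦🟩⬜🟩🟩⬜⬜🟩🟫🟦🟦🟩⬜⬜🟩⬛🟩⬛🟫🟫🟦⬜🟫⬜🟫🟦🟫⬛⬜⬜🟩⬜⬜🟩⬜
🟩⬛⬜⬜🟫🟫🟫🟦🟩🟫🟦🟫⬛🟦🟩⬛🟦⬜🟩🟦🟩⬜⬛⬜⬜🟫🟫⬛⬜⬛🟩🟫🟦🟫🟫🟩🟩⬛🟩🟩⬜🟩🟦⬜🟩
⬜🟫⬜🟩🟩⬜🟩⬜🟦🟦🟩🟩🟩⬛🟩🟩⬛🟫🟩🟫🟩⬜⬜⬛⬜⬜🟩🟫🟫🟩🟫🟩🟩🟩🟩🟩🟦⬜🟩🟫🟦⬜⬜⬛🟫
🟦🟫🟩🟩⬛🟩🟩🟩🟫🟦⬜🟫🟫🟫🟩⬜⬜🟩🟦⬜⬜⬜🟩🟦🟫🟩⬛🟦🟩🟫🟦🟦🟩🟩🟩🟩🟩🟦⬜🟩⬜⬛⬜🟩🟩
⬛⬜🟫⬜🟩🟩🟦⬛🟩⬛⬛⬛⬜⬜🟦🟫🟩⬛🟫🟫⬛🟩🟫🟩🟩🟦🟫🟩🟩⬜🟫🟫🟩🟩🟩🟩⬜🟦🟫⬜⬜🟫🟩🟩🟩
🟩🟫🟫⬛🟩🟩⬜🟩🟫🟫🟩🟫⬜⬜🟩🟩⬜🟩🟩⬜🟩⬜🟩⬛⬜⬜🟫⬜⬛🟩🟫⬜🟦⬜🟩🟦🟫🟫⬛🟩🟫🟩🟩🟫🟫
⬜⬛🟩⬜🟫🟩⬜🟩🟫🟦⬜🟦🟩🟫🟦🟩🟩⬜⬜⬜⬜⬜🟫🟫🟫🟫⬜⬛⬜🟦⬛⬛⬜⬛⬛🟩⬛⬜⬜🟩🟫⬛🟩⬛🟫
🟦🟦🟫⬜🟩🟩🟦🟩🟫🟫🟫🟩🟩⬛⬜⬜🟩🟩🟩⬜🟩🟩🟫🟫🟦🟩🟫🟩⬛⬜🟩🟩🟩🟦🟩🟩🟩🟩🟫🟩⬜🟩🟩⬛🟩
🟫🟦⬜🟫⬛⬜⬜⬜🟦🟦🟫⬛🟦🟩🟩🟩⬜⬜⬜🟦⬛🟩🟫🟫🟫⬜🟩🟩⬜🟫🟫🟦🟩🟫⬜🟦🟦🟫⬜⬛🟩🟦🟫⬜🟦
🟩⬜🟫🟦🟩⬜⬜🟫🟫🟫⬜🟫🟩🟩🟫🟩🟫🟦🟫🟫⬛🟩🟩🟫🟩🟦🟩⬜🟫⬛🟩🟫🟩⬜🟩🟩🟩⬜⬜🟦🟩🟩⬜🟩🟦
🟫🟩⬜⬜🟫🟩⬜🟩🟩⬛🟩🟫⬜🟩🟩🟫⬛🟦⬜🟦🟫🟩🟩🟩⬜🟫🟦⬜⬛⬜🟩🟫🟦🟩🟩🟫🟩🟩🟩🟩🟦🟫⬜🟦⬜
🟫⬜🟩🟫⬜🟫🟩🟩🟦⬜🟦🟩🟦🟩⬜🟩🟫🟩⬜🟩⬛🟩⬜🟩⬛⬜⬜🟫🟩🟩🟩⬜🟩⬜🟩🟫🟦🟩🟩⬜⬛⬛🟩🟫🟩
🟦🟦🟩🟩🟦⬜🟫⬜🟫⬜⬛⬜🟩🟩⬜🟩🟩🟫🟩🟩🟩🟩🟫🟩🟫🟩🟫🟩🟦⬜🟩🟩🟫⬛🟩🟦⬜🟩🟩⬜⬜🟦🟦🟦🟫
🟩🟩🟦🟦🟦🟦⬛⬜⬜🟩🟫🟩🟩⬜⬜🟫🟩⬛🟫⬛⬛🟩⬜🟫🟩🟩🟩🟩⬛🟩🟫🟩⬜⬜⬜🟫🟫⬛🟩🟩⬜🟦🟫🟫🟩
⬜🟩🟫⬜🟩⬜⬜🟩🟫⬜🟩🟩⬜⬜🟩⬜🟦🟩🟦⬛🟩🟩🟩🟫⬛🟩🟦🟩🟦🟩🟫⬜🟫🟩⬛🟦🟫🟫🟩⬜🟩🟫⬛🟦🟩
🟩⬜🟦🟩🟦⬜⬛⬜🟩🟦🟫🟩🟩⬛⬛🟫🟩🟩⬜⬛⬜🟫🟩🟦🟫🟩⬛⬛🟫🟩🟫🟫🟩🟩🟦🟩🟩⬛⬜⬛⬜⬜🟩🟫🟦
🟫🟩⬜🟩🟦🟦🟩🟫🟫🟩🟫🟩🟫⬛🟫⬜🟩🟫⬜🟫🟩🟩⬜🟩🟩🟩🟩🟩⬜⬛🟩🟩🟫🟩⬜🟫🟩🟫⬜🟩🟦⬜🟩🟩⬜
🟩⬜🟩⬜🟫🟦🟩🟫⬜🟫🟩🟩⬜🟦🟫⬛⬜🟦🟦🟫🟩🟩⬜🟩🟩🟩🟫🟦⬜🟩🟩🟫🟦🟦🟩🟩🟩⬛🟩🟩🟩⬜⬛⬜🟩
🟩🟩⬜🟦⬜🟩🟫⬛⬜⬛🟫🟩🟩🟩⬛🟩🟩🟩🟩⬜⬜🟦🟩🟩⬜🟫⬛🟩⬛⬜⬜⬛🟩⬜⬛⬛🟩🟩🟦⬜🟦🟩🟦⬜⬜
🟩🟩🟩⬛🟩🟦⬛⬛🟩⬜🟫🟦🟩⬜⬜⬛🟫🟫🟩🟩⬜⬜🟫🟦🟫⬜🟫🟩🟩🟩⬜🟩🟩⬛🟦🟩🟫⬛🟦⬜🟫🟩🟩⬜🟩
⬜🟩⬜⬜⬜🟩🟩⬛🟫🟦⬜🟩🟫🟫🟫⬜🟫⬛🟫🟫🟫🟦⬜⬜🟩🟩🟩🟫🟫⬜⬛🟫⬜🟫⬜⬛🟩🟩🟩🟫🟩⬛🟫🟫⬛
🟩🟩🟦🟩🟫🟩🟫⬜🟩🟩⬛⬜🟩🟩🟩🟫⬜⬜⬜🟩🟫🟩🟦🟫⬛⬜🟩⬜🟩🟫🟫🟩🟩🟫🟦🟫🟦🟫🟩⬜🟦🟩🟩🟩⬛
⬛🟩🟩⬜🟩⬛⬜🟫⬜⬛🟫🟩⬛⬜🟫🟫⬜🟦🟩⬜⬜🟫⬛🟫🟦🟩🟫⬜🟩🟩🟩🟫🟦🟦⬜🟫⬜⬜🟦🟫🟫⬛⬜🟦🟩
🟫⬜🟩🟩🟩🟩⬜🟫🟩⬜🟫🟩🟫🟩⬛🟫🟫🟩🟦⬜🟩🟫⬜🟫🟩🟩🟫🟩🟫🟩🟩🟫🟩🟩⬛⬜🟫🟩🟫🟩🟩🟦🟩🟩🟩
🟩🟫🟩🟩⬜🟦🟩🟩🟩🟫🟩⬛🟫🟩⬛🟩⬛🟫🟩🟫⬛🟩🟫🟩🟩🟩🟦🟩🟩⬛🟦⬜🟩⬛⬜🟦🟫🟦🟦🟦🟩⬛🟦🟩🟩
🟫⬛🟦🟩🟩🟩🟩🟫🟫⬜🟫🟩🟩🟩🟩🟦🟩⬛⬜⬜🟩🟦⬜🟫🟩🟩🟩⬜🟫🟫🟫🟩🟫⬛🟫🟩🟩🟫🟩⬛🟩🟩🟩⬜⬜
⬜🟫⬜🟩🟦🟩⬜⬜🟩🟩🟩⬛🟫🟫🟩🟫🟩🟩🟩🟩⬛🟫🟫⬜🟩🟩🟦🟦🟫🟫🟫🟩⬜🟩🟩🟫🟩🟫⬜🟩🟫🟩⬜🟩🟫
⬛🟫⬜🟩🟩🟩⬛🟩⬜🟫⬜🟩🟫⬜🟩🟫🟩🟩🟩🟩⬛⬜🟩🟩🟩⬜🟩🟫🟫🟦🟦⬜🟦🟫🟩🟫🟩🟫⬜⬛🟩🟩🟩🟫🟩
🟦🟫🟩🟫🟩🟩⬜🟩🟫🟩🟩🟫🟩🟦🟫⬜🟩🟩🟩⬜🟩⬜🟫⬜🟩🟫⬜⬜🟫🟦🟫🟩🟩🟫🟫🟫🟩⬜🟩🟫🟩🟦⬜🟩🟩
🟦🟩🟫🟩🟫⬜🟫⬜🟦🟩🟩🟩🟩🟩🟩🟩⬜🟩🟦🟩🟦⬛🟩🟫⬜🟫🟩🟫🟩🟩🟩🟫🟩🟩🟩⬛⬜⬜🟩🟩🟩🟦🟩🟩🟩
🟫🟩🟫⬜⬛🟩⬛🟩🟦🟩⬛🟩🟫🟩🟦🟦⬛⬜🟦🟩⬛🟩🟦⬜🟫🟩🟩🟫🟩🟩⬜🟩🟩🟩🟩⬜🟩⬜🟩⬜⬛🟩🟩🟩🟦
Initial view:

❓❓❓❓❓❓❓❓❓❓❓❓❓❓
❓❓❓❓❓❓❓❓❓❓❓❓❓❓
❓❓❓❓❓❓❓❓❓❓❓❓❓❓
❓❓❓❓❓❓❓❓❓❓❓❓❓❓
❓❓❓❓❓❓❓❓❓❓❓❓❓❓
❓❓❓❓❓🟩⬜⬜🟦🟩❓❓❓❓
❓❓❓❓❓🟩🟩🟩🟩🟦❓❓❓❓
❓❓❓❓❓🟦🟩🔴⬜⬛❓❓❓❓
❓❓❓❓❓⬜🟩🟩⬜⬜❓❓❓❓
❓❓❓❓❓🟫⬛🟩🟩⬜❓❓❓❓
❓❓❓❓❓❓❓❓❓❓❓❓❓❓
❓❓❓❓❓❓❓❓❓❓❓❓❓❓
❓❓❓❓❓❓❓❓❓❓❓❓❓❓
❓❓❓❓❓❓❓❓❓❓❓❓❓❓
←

❓❓❓❓❓❓❓❓❓❓❓❓❓❓
❓❓❓❓❓❓❓❓❓❓❓❓❓❓
❓❓❓❓❓❓❓❓❓❓❓❓❓❓
❓❓❓❓❓❓❓❓❓❓❓❓❓❓
❓❓❓❓❓❓❓❓❓❓❓❓❓❓
❓❓❓❓❓🟩🟩⬜⬜🟦🟩❓❓❓
❓❓❓❓❓🟫🟩🟩🟩🟩🟦❓❓❓
❓❓❓❓❓🟫🟦🔴🟩⬜⬛❓❓❓
❓❓❓❓❓🟦⬜🟩🟩⬜⬜❓❓❓
❓❓❓❓❓🟫🟫⬛🟩🟩⬜❓❓❓
❓❓❓❓❓❓❓❓❓❓❓❓❓❓
❓❓❓❓❓❓❓❓❓❓❓❓❓❓
❓❓❓❓❓❓❓❓❓❓❓❓❓❓
❓❓❓❓❓❓❓❓❓❓❓❓❓❓

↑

❓❓❓❓❓❓❓❓❓❓❓❓❓❓
❓❓❓❓❓❓❓❓❓❓❓❓❓❓
❓❓❓❓❓❓❓❓❓❓❓❓❓❓
❓❓❓❓❓❓❓❓❓❓❓❓❓❓
❓❓❓❓❓❓❓❓❓❓❓❓❓❓
❓❓❓❓❓🟦🟦🟫⬜⬛❓❓❓❓
❓❓❓❓❓🟩🟩⬜⬜🟦🟩❓❓❓
❓❓❓❓❓🟫🟩🔴🟩🟩🟦❓❓❓
❓❓❓❓❓🟫🟦🟩🟩⬜⬛❓❓❓
❓❓❓❓❓🟦⬜🟩🟩⬜⬜❓❓❓
❓❓❓❓❓🟫🟫⬛🟩🟩⬜❓❓❓
❓❓❓❓❓❓❓❓❓❓❓❓❓❓
❓❓❓❓❓❓❓❓❓❓❓❓❓❓
❓❓❓❓❓❓❓❓❓❓❓❓❓❓

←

❓❓❓❓❓❓❓❓❓❓❓❓❓❓
❓❓❓❓❓❓❓❓❓❓❓❓❓❓
❓❓❓❓❓❓❓❓❓❓❓❓❓❓
❓❓❓❓❓❓❓❓❓❓❓❓❓❓
❓❓❓❓❓❓❓❓❓❓❓❓❓❓
❓❓❓❓❓⬜🟦🟦🟫⬜⬛❓❓❓
❓❓❓❓❓🟩🟩🟩⬜⬜🟦🟩❓❓
❓❓❓❓❓🟩🟫🔴🟩🟩🟩🟦❓❓
❓❓❓❓❓🟩🟫🟦🟩🟩⬜⬛❓❓
❓❓❓❓❓🟩🟦⬜🟩🟩⬜⬜❓❓
❓❓❓❓❓❓🟫🟫⬛🟩🟩⬜❓❓
❓❓❓❓❓❓❓❓❓❓❓❓❓❓
❓❓❓❓❓❓❓❓❓❓❓❓❓❓
❓❓❓❓❓❓❓❓❓❓❓❓❓❓

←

❓❓❓❓❓❓❓❓❓❓❓❓❓❓
❓❓❓❓❓❓❓❓❓❓❓❓❓❓
❓❓❓❓❓❓❓❓❓❓❓❓❓❓
❓❓❓❓❓❓❓❓❓❓❓❓❓❓
❓❓❓❓❓❓❓❓❓❓❓❓❓❓
❓❓❓❓❓🟫⬜🟦🟦🟫⬜⬛❓❓
❓❓❓❓❓⬜🟩🟩🟩⬜⬜🟦🟩❓
❓❓❓❓❓🟩🟩🔴🟩🟩🟩🟩🟦❓
❓❓❓❓❓⬜🟩🟫🟦🟩🟩⬜⬛❓
❓❓❓❓❓⬛🟩🟦⬜🟩🟩⬜⬜❓
❓❓❓❓❓❓❓🟫🟫⬛🟩🟩⬜❓
❓❓❓❓❓❓❓❓❓❓❓❓❓❓
❓❓❓❓❓❓❓❓❓❓❓❓❓❓
❓❓❓❓❓❓❓❓❓❓❓❓❓❓

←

❓❓❓❓❓❓❓❓❓❓❓❓❓❓
❓❓❓❓❓❓❓❓❓❓❓❓❓❓
❓❓❓❓❓❓❓❓❓❓❓❓❓❓
❓❓❓❓❓❓❓❓❓❓❓❓❓❓
❓❓❓❓❓❓❓❓❓❓❓❓❓❓
❓❓❓❓❓🟩🟫⬜🟦🟦🟫⬜⬛❓
❓❓❓❓❓🟩⬜🟩🟩🟩⬜⬜🟦🟩
❓❓❓❓❓🟦🟩🔴🟫🟩🟩🟩🟩🟦
❓❓❓❓❓🟩⬜🟩🟫🟦🟩🟩⬜⬛
❓❓❓❓❓🟫⬛🟩🟦⬜🟩🟩⬜⬜
❓❓❓❓❓❓❓❓🟫🟫⬛🟩🟩⬜
❓❓❓❓❓❓❓❓❓❓❓❓❓❓
❓❓❓❓❓❓❓❓❓❓❓❓❓❓
❓❓❓❓❓❓❓❓❓❓❓❓❓❓

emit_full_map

🟩🟫⬜🟦🟦🟫⬜⬛❓
🟩⬜🟩🟩🟩⬜⬜🟦🟩
🟦🟩🔴🟫🟩🟩🟩🟩🟦
🟩⬜🟩🟫🟦🟩🟩⬜⬛
🟫⬛🟩🟦⬜🟩🟩⬜⬜
❓❓❓🟫🟫⬛🟩🟩⬜

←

❓❓❓❓❓❓❓❓❓❓❓❓❓❓
❓❓❓❓❓❓❓❓❓❓❓❓❓❓
❓❓❓❓❓❓❓❓❓❓❓❓❓❓
❓❓❓❓❓❓❓❓❓❓❓❓❓❓
❓❓❓❓❓❓❓❓❓❓❓❓❓❓
❓❓❓❓❓🟦🟩🟫⬜🟦🟦🟫⬜⬛
❓❓❓❓❓🟫🟩⬜🟩🟩🟩⬜⬜🟦
❓❓❓❓❓🟫🟦🔴🟩🟫🟩🟩🟩🟩
❓❓❓❓❓⬜🟩⬜🟩🟫🟦🟩🟩⬜
❓❓❓❓❓🟩🟫⬛🟩🟦⬜🟩🟩⬜
❓❓❓❓❓❓❓❓❓🟫🟫⬛🟩🟩
❓❓❓❓❓❓❓❓❓❓❓❓❓❓
❓❓❓❓❓❓❓❓❓❓❓❓❓❓
❓❓❓❓❓❓❓❓❓❓❓❓❓❓

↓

❓❓❓❓❓❓❓❓❓❓❓❓❓❓
❓❓❓❓❓❓❓❓❓❓❓❓❓❓
❓❓❓❓❓❓❓❓❓❓❓❓❓❓
❓❓❓❓❓❓❓❓❓❓❓❓❓❓
❓❓❓❓❓🟦🟩🟫⬜🟦🟦🟫⬜⬛
❓❓❓❓❓🟫🟩⬜🟩🟩🟩⬜⬜🟦
❓❓❓❓❓🟫🟦🟩🟩🟫🟩🟩🟩🟩
❓❓❓❓❓⬜🟩🔴🟩🟫🟦🟩🟩⬜
❓❓❓❓❓🟩🟫⬛🟩🟦⬜🟩🟩⬜
❓❓❓❓❓🟩⬜⬜⬜🟫🟫⬛🟩🟩
❓❓❓❓❓❓❓❓❓❓❓❓❓❓
❓❓❓❓❓❓❓❓❓❓❓❓❓❓
❓❓❓❓❓❓❓❓❓❓❓❓❓❓
❓❓❓❓❓❓❓❓❓❓❓❓❓❓

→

❓❓❓❓❓❓❓❓❓❓❓❓❓❓
❓❓❓❓❓❓❓❓❓❓❓❓❓❓
❓❓❓❓❓❓❓❓❓❓❓❓❓❓
❓❓❓❓❓❓❓❓❓❓❓❓❓❓
❓❓❓❓🟦🟩🟫⬜🟦🟦🟫⬜⬛❓
❓❓❓❓🟫🟩⬜🟩🟩🟩⬜⬜🟦🟩
❓❓❓❓🟫🟦🟩🟩🟫🟩🟩🟩🟩🟦
❓❓❓❓⬜🟩⬜🔴🟫🟦🟩🟩⬜⬛
❓❓❓❓🟩🟫⬛🟩🟦⬜🟩🟩⬜⬜
❓❓❓❓🟩⬜⬜⬜🟫🟫⬛🟩🟩⬜
❓❓❓❓❓❓❓❓❓❓❓❓❓❓
❓❓❓❓❓❓❓❓❓❓❓❓❓❓
❓❓❓❓❓❓❓❓❓❓❓❓❓❓
❓❓❓❓❓❓❓❓❓❓❓❓❓❓

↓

❓❓❓❓❓❓❓❓❓❓❓❓❓❓
❓❓❓❓❓❓❓❓❓❓❓❓❓❓
❓❓❓❓❓❓❓❓❓❓❓❓❓❓
❓❓❓❓🟦🟩🟫⬜🟦🟦🟫⬜⬛❓
❓❓❓❓🟫🟩⬜🟩🟩🟩⬜⬜🟦🟩
❓❓❓❓🟫🟦🟩🟩🟫🟩🟩🟩🟩🟦
❓❓❓❓⬜🟩⬜🟩🟫🟦🟩🟩⬜⬛
❓❓❓❓🟩🟫⬛🔴🟦⬜🟩🟩⬜⬜
❓❓❓❓🟩⬜⬜⬜🟫🟫⬛🟩🟩⬜
❓❓❓❓❓🟫🟩⬛🟦🟫❓❓❓❓
❓❓❓❓❓❓❓❓❓❓❓❓❓❓
❓❓❓❓❓❓❓❓❓❓❓❓❓❓
❓❓❓❓❓❓❓❓❓❓❓❓❓❓
❓❓❓❓❓❓❓❓❓❓❓❓❓❓

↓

❓❓❓❓❓❓❓❓❓❓❓❓❓❓
❓❓❓❓❓❓❓❓❓❓❓❓❓❓
❓❓❓❓🟦🟩🟫⬜🟦🟦🟫⬜⬛❓
❓❓❓❓🟫🟩⬜🟩🟩🟩⬜⬜🟦🟩
❓❓❓❓🟫🟦🟩🟩🟫🟩🟩🟩🟩🟦
❓❓❓❓⬜🟩⬜🟩🟫🟦🟩🟩⬜⬛
❓❓❓❓🟩🟫⬛🟩🟦⬜🟩🟩⬜⬜
❓❓❓❓🟩⬜⬜🔴🟫🟫⬛🟩🟩⬜
❓❓❓❓❓🟫🟩⬛🟦🟫❓❓❓❓
❓❓❓❓❓🟩🟩🟦🟩🟩❓❓❓❓
❓❓❓❓❓❓❓❓❓❓❓❓❓❓
❓❓❓❓❓❓❓❓❓❓❓❓❓❓
❓❓❓❓❓❓❓❓❓❓❓❓❓❓
❓❓❓❓❓❓❓❓❓❓❓❓❓❓

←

❓❓❓❓❓❓❓❓❓❓❓❓❓❓
❓❓❓❓❓❓❓❓❓❓❓❓❓❓
❓❓❓❓❓🟦🟩🟫⬜🟦🟦🟫⬜⬛
❓❓❓❓❓🟫🟩⬜🟩🟩🟩⬜⬜🟦
❓❓❓❓❓🟫🟦🟩🟩🟫🟩🟩🟩🟩
❓❓❓❓❓⬜🟩⬜🟩🟫🟦🟩🟩⬜
❓❓❓❓❓🟩🟫⬛🟩🟦⬜🟩🟩⬜
❓❓❓❓❓🟩⬜🔴⬜🟫🟫⬛🟩🟩
❓❓❓❓❓⬜🟫🟩⬛🟦🟫❓❓❓
❓❓❓❓❓🟫🟩🟩🟦🟩🟩❓❓❓
❓❓❓❓❓❓❓❓❓❓❓❓❓❓
❓❓❓❓❓❓❓❓❓❓❓❓❓❓
❓❓❓❓❓❓❓❓❓❓❓❓❓❓
❓❓❓❓❓❓❓❓❓❓❓❓❓❓

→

❓❓❓❓❓❓❓❓❓❓❓❓❓❓
❓❓❓❓❓❓❓❓❓❓❓❓❓❓
❓❓❓❓🟦🟩🟫⬜🟦🟦🟫⬜⬛❓
❓❓❓❓🟫🟩⬜🟩🟩🟩⬜⬜🟦🟩
❓❓❓❓🟫🟦🟩🟩🟫🟩🟩🟩🟩🟦
❓❓❓❓⬜🟩⬜🟩🟫🟦🟩🟩⬜⬛
❓❓❓❓🟩🟫⬛🟩🟦⬜🟩🟩⬜⬜
❓❓❓❓🟩⬜⬜🔴🟫🟫⬛🟩🟩⬜
❓❓❓❓⬜🟫🟩⬛🟦🟫❓❓❓❓
❓❓❓❓🟫🟩🟩🟦🟩🟩❓❓❓❓
❓❓❓❓❓❓❓❓❓❓❓❓❓❓
❓❓❓❓❓❓❓❓❓❓❓❓❓❓
❓❓❓❓❓❓❓❓❓❓❓❓❓❓
❓❓❓❓❓❓❓❓❓❓❓❓❓❓

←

❓❓❓❓❓❓❓❓❓❓❓❓❓❓
❓❓❓❓❓❓❓❓❓❓❓❓❓❓
❓❓❓❓❓🟦🟩🟫⬜🟦🟦🟫⬜⬛
❓❓❓❓❓🟫🟩⬜🟩🟩🟩⬜⬜🟦
❓❓❓❓❓🟫🟦🟩🟩🟫🟩🟩🟩🟩
❓❓❓❓❓⬜🟩⬜🟩🟫🟦🟩🟩⬜
❓❓❓❓❓🟩🟫⬛🟩🟦⬜🟩🟩⬜
❓❓❓❓❓🟩⬜🔴⬜🟫🟫⬛🟩🟩
❓❓❓❓❓⬜🟫🟩⬛🟦🟫❓❓❓
❓❓❓❓❓🟫🟩🟩🟦🟩🟩❓❓❓
❓❓❓❓❓❓❓❓❓❓❓❓❓❓
❓❓❓❓❓❓❓❓❓❓❓❓❓❓
❓❓❓❓❓❓❓❓❓❓❓❓❓❓
❓❓❓❓❓❓❓❓❓❓❓❓❓❓

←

❓❓❓❓❓❓❓❓❓❓❓❓❓❓
❓❓❓❓❓❓❓❓❓❓❓❓❓❓
❓❓❓❓❓❓🟦🟩🟫⬜🟦🟦🟫⬜
❓❓❓❓❓❓🟫🟩⬜🟩🟩🟩⬜⬜
❓❓❓❓❓❓🟫🟦🟩🟩🟫🟩🟩🟩
❓❓❓❓❓🟩⬜🟩⬜🟩🟫🟦🟩🟩
❓❓❓❓❓🟩🟩🟫⬛🟩🟦⬜🟩🟩
❓❓❓❓❓🟫🟩🔴⬜⬜🟫🟫⬛🟩
❓❓❓❓❓🟫⬜🟫🟩⬛🟦🟫❓❓
❓❓❓❓❓🟫🟫🟩🟩🟦🟩🟩❓❓
❓❓❓❓❓❓❓❓❓❓❓❓❓❓
❓❓❓❓❓❓❓❓❓❓❓❓❓❓
❓❓❓❓❓❓❓❓❓❓❓❓❓❓
❓❓❓❓❓❓❓❓❓❓❓❓❓❓

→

❓❓❓❓❓❓❓❓❓❓❓❓❓❓
❓❓❓❓❓❓❓❓❓❓❓❓❓❓
❓❓❓❓❓🟦🟩🟫⬜🟦🟦🟫⬜⬛
❓❓❓❓❓🟫🟩⬜🟩🟩🟩⬜⬜🟦
❓❓❓❓❓🟫🟦🟩🟩🟫🟩🟩🟩🟩
❓❓❓❓🟩⬜🟩⬜🟩🟫🟦🟩🟩⬜
❓❓❓❓🟩🟩🟫⬛🟩🟦⬜🟩🟩⬜
❓❓❓❓🟫🟩⬜🔴⬜🟫🟫⬛🟩🟩
❓❓❓❓🟫⬜🟫🟩⬛🟦🟫❓❓❓
❓❓❓❓🟫🟫🟩🟩🟦🟩🟩❓❓❓
❓❓❓❓❓❓❓❓❓❓❓❓❓❓
❓❓❓❓❓❓❓❓❓❓❓❓❓❓
❓❓❓❓❓❓❓❓❓❓❓❓❓❓
❓❓❓❓❓❓❓❓❓❓❓❓❓❓

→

❓❓❓❓❓❓❓❓❓❓❓❓❓❓
❓❓❓❓❓❓❓❓❓❓❓❓❓❓
❓❓❓❓🟦🟩🟫⬜🟦🟦🟫⬜⬛❓
❓❓❓❓🟫🟩⬜🟩🟩🟩⬜⬜🟦🟩
❓❓❓❓🟫🟦🟩🟩🟫🟩🟩🟩🟩🟦
❓❓❓🟩⬜🟩⬜🟩🟫🟦🟩🟩⬜⬛
❓❓❓🟩🟩🟫⬛🟩🟦⬜🟩🟩⬜⬜
❓❓❓🟫🟩⬜⬜🔴🟫🟫⬛🟩🟩⬜
❓❓❓🟫⬜🟫🟩⬛🟦🟫❓❓❓❓
❓❓❓🟫🟫🟩🟩🟦🟩🟩❓❓❓❓
❓❓❓❓❓❓❓❓❓❓❓❓❓❓
❓❓❓❓❓❓❓❓❓❓❓❓❓❓
❓❓❓❓❓❓❓❓❓❓❓❓❓❓
❓❓❓❓❓❓❓❓❓❓❓❓❓❓

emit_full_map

❓🟦🟩🟫⬜🟦🟦🟫⬜⬛❓
❓🟫🟩⬜🟩🟩🟩⬜⬜🟦🟩
❓🟫🟦🟩🟩🟫🟩🟩🟩🟩🟦
🟩⬜🟩⬜🟩🟫🟦🟩🟩⬜⬛
🟩🟩🟫⬛🟩🟦⬜🟩🟩⬜⬜
🟫🟩⬜⬜🔴🟫🟫⬛🟩🟩⬜
🟫⬜🟫🟩⬛🟦🟫❓❓❓❓
🟫🟫🟩🟩🟦🟩🟩❓❓❓❓
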